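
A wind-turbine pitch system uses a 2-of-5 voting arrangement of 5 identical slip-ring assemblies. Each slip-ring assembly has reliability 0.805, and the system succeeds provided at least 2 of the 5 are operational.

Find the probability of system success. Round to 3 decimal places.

0.994

R = Σ_{i=2}^{5} C(5,i) p^i (1−p)^{5−i} with p = 0.805
C(5,2)·0.805^2·0.195^3 = 0.04805
C(5,3)·0.805^3·0.195^2 = 0.19836
C(5,4)·0.805^4·0.195^1 = 0.40944
C(5,5)·0.805^5·0.195^0 = 0.33805
Sum = 0.994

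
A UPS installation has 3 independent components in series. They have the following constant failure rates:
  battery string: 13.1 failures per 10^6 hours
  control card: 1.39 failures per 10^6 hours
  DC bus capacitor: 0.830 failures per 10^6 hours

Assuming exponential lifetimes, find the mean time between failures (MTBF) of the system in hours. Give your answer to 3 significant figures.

65300

Series of exponential components: λ_sys = Σ λ_i
λ_sys = 0.0000131 + 0.00000139 + 0.000000830 = 1.5320e-05 /h
MTBF = 1 / λ_sys = 65300 h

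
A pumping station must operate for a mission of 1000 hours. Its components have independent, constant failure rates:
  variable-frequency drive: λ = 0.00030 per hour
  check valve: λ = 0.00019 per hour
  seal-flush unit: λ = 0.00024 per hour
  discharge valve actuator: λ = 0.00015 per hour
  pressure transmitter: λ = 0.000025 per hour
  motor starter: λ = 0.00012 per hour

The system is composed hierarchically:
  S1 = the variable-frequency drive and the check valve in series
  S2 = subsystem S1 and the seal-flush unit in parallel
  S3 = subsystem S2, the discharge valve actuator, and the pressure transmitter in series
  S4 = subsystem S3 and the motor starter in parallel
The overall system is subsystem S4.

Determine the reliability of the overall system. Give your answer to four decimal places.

R(variable-frequency drive) = exp(−0.00030 × 1000) = 0.740818
R(check valve) = exp(−0.00019 × 1000) = 0.826959
R(seal-flush unit) = exp(−0.00024 × 1000) = 0.786628
R(discharge valve actuator) = exp(−0.00015 × 1000) = 0.860708
R(pressure transmitter) = exp(−0.000025 × 1000) = 0.975310
R(motor starter) = exp(−0.00012 × 1000) = 0.886920
Series (variable-frequency drive and check valve): 0.740818 × 0.826959 = 0.612626
Parallel ([0.612626] and seal-flush unit): 1 − (1 − 0.612626)(1 − 0.786628) = 0.917345
Series ([0.917345], discharge valve actuator, and pressure transmitter): 0.917345 × 0.860708 × 0.975310 = 0.770072
Parallel ([0.770072] and motor starter): 1 − (1 − 0.770072)(1 − 0.886920) = 0.9740

0.9740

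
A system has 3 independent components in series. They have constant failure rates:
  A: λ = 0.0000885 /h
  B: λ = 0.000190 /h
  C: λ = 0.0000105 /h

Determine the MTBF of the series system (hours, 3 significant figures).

3460

Series of exponential components: λ_sys = Σ λ_i
λ_sys = 0.0000885 + 0.000190 + 0.0000105 = 2.8900e-04 /h
MTBF = 1 / λ_sys = 3460 h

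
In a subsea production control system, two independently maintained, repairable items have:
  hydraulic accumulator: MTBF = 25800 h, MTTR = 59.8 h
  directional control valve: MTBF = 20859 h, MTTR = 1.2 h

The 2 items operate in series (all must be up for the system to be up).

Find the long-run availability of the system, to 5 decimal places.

0.99763

A(hydraulic accumulator) = MTBF/(MTBF+MTTR) = 25800/(25800+59.8) = 0.997688
A(directional control valve) = MTBF/(MTBF+MTTR) = 20859/(20859+1.2) = 0.999942
Series availability: 0.997688 × 0.999942 = 0.99763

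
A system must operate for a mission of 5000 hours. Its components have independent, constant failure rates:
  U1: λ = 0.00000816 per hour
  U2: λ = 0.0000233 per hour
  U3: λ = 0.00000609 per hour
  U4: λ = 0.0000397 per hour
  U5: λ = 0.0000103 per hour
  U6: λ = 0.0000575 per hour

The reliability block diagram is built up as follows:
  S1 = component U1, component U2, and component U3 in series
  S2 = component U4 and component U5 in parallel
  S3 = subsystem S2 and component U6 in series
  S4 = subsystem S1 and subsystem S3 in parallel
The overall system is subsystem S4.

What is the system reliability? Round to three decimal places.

0.956

R(U1) = exp(−0.00000816 × 5000) = 0.96002
R(U2) = exp(−0.0000233 × 5000) = 0.89003
R(U3) = exp(−0.00000609 × 5000) = 0.97001
R(U4) = exp(−0.0000397 × 5000) = 0.81996
R(U5) = exp(−0.0000103 × 5000) = 0.94980
R(U6) = exp(−0.0000575 × 5000) = 0.75014
Series (U1, U2, and U3): 0.96002 × 0.89003 × 0.97001 = 0.82882
Parallel (U4 and U5): 1 − (1 − 0.81996)(1 − 0.94980) = 0.99096
Series ([0.99096] and U6): 0.99096 × 0.75014 = 0.74336
Parallel ([0.82882] and [0.74336]): 1 − (1 − 0.82882)(1 − 0.74336) = 0.956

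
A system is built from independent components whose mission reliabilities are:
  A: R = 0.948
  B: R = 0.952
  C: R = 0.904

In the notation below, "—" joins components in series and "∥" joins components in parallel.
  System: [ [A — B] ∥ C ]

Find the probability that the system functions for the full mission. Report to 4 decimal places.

Series (A and B): 0.948000 × 0.952000 = 0.902496
Parallel ([0.902496] and C): 1 − (1 − 0.902496)(1 − 0.904000) = 0.9906

0.9906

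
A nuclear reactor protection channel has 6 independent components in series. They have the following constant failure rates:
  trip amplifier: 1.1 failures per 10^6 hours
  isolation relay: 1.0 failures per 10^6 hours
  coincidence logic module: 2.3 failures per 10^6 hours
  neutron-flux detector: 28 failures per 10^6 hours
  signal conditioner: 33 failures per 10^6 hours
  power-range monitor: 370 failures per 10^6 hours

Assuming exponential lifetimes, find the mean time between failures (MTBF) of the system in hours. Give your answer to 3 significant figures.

2300

Series of exponential components: λ_sys = Σ λ_i
λ_sys = 0.0000011 + 0.0000010 + 0.0000023 + 0.000028 + 0.000033 + 0.00037 = 4.3540e-04 /h
MTBF = 1 / λ_sys = 2300 h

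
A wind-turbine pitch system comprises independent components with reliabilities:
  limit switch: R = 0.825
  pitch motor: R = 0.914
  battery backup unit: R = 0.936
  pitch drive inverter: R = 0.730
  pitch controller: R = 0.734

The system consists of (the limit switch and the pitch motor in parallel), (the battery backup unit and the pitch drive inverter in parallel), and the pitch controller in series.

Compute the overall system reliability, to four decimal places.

Parallel (limit switch and pitch motor): 1 − (1 − 0.825000)(1 − 0.914000) = 0.984950
Parallel (battery backup unit and pitch drive inverter): 1 − (1 − 0.936000)(1 − 0.730000) = 0.982720
Series ([0.984950], [0.982720], and pitch controller): 0.984950 × 0.982720 × 0.734000 = 0.7105

0.7105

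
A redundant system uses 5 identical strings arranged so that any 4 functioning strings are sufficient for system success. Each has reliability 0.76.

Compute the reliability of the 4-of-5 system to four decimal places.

R = Σ_{i=4}^{5} C(5,i) p^i (1−p)^{5−i} with p = 0.76
C(5,4)·0.76^4·0.24^1 = 0.400346
C(5,5)·0.76^5·0.24^0 = 0.253553
Sum = 0.6539

0.6539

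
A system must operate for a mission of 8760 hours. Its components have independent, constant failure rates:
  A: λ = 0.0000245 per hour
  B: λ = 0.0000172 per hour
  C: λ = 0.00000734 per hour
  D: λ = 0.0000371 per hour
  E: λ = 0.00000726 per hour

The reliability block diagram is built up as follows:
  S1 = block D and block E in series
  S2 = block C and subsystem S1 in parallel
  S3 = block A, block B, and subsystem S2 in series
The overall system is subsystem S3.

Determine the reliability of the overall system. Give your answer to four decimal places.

R(A) = exp(−0.0000245 × 8760) = 0.806848
R(B) = exp(−0.0000172 × 8760) = 0.860130
R(C) = exp(−0.00000734 × 8760) = 0.937725
R(D) = exp(−0.0000371 × 8760) = 0.722530
R(E) = exp(−0.00000726 × 8760) = 0.938383
Series (D and E): 0.722530 × 0.938383 = 0.678010
Parallel (C and [0.678010]): 1 − (1 − 0.937725)(1 − 0.678010) = 0.979948
Series (A, B, and [0.979948]): 0.806848 × 0.860130 × 0.979948 = 0.6801

0.6801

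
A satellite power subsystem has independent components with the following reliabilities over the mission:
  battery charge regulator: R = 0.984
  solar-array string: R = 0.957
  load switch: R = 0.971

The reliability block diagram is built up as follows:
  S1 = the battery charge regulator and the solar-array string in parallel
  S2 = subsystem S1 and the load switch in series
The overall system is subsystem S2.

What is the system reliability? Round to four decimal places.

Parallel (battery charge regulator and solar-array string): 1 − (1 − 0.984000)(1 − 0.957000) = 0.999312
Series ([0.999312] and load switch): 0.999312 × 0.971000 = 0.9703

0.9703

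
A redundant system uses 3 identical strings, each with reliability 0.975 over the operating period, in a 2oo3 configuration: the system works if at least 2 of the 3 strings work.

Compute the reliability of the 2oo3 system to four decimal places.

0.9982

R = Σ_{i=2}^{3} C(3,i) p^i (1−p)^{3−i} with p = 0.975
C(3,2)·0.975^2·0.025^1 = 0.071297
C(3,3)·0.975^3·0.025^0 = 0.926859
Sum = 0.9982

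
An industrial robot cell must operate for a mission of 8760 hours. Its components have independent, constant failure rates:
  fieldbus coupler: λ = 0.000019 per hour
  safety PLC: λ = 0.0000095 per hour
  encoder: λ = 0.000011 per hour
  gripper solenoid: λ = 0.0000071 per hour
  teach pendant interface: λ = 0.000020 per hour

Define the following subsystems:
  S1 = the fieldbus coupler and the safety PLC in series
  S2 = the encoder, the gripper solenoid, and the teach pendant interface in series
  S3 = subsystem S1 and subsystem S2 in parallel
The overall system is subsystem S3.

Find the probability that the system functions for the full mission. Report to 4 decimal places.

R(fieldbus coupler) = exp(−0.000019 × 8760) = 0.846674
R(safety PLC) = exp(−0.0000095 × 8760) = 0.920149
R(encoder) = exp(−0.000011 × 8760) = 0.908137
R(gripper solenoid) = exp(−0.0000071 × 8760) = 0.939699
R(teach pendant interface) = exp(−0.000020 × 8760) = 0.839289
Series (fieldbus coupler and safety PLC): 0.846674 × 0.920149 = 0.779066
Series (encoder, gripper solenoid, and teach pendant interface): 0.908137 × 0.939699 × 0.839289 = 0.716229
Parallel ([0.779066] and [0.716229]): 1 − (1 − 0.779066)(1 − 0.716229) = 0.9373

0.9373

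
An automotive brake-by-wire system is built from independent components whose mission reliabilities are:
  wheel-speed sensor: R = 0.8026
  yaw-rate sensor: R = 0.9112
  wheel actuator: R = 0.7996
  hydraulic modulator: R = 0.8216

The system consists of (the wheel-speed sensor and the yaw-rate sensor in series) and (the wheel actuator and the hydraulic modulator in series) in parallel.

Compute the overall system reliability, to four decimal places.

Series (wheel-speed sensor and yaw-rate sensor): 0.802600 × 0.911200 = 0.731329
Series (wheel actuator and hydraulic modulator): 0.799600 × 0.821600 = 0.656951
Parallel ([0.731329] and [0.656951]): 1 − (1 − 0.731329)(1 − 0.656951) = 0.9078

0.9078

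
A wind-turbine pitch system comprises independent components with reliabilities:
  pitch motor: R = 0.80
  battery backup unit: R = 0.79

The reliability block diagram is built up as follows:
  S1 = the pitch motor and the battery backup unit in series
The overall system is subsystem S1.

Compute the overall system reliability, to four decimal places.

Series (pitch motor and battery backup unit): 0.800000 × 0.790000 = 0.6320

0.6320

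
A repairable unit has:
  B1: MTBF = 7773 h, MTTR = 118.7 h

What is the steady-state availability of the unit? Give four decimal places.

0.9850

A(B1) = MTBF/(MTBF+MTTR) = 7773/(7773+118.7) = 0.9850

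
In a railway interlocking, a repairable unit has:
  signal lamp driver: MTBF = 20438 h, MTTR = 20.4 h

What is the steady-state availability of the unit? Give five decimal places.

A(signal lamp driver) = MTBF/(MTBF+MTTR) = 20438/(20438+20.4) = 0.99900

0.99900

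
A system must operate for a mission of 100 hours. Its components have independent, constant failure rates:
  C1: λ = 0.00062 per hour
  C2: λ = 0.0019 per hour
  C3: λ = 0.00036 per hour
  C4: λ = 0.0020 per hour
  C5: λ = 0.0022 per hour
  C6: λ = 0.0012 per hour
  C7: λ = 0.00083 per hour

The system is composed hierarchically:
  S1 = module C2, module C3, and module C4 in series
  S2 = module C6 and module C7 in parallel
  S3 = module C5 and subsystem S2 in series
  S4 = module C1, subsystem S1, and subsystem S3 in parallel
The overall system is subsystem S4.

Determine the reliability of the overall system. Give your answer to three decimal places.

0.996

R(C1) = exp(−0.00062 × 100) = 0.93988
R(C2) = exp(−0.0019 × 100) = 0.82696
R(C3) = exp(−0.00036 × 100) = 0.96464
R(C4) = exp(−0.0020 × 100) = 0.81873
R(C5) = exp(−0.0022 × 100) = 0.80252
R(C6) = exp(−0.0012 × 100) = 0.88692
R(C7) = exp(−0.00083 × 100) = 0.92035
Series (C2, C3, and C4): 0.82696 × 0.96464 × 0.81873 = 0.65312
Parallel (C6 and C7): 1 − (1 − 0.88692)(1 − 0.92035) = 0.99099
Series (C5 and [0.99099]): 0.80252 × 0.99099 = 0.79529
Parallel (C1, [0.65312], and [0.79529]): 1 − (1 − 0.93988)(1 − 0.65312)(1 − 0.79529) = 0.996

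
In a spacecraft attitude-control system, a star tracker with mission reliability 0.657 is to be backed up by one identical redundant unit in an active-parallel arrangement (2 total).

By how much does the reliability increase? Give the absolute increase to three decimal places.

0.225

R_before = 0.657
R_after = 1 − (1 − 0.657)^2 = 0.882
ΔR = 0.882 − 0.657 = 0.225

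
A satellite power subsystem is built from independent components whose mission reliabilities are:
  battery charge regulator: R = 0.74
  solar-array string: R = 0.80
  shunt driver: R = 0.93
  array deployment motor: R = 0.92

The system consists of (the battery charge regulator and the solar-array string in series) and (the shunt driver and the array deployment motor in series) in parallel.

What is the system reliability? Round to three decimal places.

0.941

Series (battery charge regulator and solar-array string): 0.74000 × 0.80000 = 0.59200
Series (shunt driver and array deployment motor): 0.93000 × 0.92000 = 0.85560
Parallel ([0.59200] and [0.85560]): 1 − (1 − 0.59200)(1 − 0.85560) = 0.941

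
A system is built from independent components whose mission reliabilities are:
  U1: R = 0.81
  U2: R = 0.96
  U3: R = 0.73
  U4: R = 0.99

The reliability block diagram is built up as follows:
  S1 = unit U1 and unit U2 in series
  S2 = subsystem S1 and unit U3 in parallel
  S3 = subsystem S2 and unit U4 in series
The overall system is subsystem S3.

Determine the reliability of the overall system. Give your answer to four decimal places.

Series (U1 and U2): 0.810000 × 0.960000 = 0.777600
Parallel ([0.777600] and U3): 1 − (1 − 0.777600)(1 − 0.730000) = 0.939952
Series ([0.939952] and U4): 0.939952 × 0.990000 = 0.9306

0.9306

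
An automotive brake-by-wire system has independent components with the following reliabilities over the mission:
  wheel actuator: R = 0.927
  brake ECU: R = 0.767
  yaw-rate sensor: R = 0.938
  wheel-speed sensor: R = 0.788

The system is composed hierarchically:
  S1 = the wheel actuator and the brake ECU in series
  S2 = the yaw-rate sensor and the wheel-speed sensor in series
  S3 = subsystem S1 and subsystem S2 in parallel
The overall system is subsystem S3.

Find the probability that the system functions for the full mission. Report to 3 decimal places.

0.925

Series (wheel actuator and brake ECU): 0.92700 × 0.76700 = 0.71101
Series (yaw-rate sensor and wheel-speed sensor): 0.93800 × 0.78800 = 0.73914
Parallel ([0.71101] and [0.73914]): 1 − (1 − 0.71101)(1 − 0.73914) = 0.925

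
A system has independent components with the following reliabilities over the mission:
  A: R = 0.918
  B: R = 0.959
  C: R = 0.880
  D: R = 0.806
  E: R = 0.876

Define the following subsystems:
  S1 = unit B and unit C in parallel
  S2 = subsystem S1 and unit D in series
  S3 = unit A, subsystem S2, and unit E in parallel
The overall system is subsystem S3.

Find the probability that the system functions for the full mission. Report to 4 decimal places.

0.9980

Parallel (B and C): 1 − (1 − 0.959000)(1 − 0.880000) = 0.995080
Series ([0.995080] and D): 0.995080 × 0.806000 = 0.802034
Parallel (A, [0.802034], and E): 1 − (1 − 0.918000)(1 − 0.802034)(1 − 0.876000) = 0.9980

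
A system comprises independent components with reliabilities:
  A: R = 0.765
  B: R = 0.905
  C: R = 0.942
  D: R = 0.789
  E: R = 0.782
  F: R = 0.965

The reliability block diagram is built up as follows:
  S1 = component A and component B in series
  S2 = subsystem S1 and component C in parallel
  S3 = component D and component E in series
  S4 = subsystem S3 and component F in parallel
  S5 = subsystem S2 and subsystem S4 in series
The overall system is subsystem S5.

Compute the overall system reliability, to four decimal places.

0.9690

Series (A and B): 0.765000 × 0.905000 = 0.692325
Parallel ([0.692325] and C): 1 − (1 − 0.692325)(1 − 0.942000) = 0.982155
Series (D and E): 0.789000 × 0.782000 = 0.616998
Parallel ([0.616998] and F): 1 − (1 − 0.616998)(1 − 0.965000) = 0.986595
Series ([0.982155] and [0.986595]): 0.982155 × 0.986595 = 0.9690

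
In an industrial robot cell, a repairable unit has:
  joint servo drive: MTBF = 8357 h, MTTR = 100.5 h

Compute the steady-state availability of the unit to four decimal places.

A(joint servo drive) = MTBF/(MTBF+MTTR) = 8357/(8357+100.5) = 0.9881

0.9881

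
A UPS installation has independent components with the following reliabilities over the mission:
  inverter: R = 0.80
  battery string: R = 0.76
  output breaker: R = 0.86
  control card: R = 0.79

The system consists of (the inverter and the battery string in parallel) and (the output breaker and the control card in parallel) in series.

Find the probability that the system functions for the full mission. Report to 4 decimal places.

Parallel (inverter and battery string): 1 − (1 − 0.800000)(1 − 0.760000) = 0.952000
Parallel (output breaker and control card): 1 − (1 − 0.860000)(1 − 0.790000) = 0.970600
Series ([0.952000] and [0.970600]): 0.952000 × 0.970600 = 0.9240

0.9240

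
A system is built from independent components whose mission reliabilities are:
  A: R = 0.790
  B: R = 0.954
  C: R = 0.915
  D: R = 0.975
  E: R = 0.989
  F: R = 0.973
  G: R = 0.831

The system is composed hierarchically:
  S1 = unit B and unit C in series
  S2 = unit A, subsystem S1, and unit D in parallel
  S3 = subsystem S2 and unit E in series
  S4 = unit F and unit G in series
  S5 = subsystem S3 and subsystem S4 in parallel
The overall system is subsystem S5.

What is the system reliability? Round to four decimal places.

Series (B and C): 0.954000 × 0.915000 = 0.872910
Parallel (A, [0.872910], and D): 1 − (1 − 0.790000)(1 − 0.872910)(1 − 0.975000) = 0.999333
Series ([0.999333] and E): 0.999333 × 0.989000 = 0.988340
Series (F and G): 0.973000 × 0.831000 = 0.808563
Parallel ([0.988340] and [0.808563]): 1 − (1 − 0.988340)(1 − 0.808563) = 0.9978

0.9978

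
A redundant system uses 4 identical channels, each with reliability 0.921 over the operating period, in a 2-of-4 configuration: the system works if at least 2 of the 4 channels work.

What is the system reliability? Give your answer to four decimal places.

0.9981

R = Σ_{i=2}^{4} C(4,i) p^i (1−p)^{4−i} with p = 0.921
C(4,2)·0.921^2·0.079^2 = 0.031763
C(4,3)·0.921^3·0.079^1 = 0.246869
C(4,4)·0.921^4·0.079^0 = 0.719513
Sum = 0.9981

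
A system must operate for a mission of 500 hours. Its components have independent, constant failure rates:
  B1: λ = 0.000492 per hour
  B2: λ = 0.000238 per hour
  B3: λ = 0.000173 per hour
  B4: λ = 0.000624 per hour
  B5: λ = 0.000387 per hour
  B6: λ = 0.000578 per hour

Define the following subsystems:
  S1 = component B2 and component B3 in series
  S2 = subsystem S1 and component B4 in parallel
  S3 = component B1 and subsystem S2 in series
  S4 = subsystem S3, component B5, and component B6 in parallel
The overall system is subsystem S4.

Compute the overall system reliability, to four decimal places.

R(B1) = exp(−0.000492 × 500) = 0.781922
R(B2) = exp(−0.000238 × 500) = 0.887808
R(B3) = exp(−0.000173 × 500) = 0.917136
R(B4) = exp(−0.000624 × 500) = 0.731982
R(B5) = exp(−0.000387 × 500) = 0.824070
R(B6) = exp(−0.000578 × 500) = 0.749012
Series (B2 and B3): 0.887808 × 0.917136 = 0.814241
Parallel ([0.814241] and B4): 1 − (1 − 0.814241)(1 − 0.731982) = 0.950213
Series (B1 and [0.950213]): 0.781922 × 0.950213 = 0.742992
Parallel ([0.742992], B5, and B6): 1 − (1 − 0.742992)(1 − 0.824070)(1 − 0.749012) = 0.9887

0.9887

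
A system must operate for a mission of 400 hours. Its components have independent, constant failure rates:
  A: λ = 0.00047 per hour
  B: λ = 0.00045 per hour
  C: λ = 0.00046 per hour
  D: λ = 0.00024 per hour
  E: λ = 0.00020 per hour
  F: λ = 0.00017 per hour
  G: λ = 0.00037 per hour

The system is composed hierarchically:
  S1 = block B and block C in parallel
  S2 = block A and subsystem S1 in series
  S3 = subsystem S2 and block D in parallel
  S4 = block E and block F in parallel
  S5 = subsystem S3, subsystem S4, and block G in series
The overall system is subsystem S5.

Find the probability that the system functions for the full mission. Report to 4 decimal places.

0.8428

R(A) = exp(−0.00047 × 400) = 0.828615
R(B) = exp(−0.00045 × 400) = 0.835270
R(C) = exp(−0.00046 × 400) = 0.831936
R(D) = exp(−0.00024 × 400) = 0.908464
R(E) = exp(−0.00020 × 400) = 0.923116
R(F) = exp(−0.00017 × 400) = 0.934260
R(G) = exp(−0.00037 × 400) = 0.862431
Parallel (B and C): 1 − (1 − 0.835270)(1 − 0.831936) = 0.972315
Series (A and [0.972315]): 0.828615 × 0.972315 = 0.805675
Parallel ([0.805675] and D): 1 − (1 − 0.805675)(1 − 0.908464) = 0.982212
Parallel (E and F): 1 − (1 − 0.923116)(1 − 0.934260) = 0.994946
Series ([0.982212], [0.994946], and G): 0.982212 × 0.994946 × 0.862431 = 0.8428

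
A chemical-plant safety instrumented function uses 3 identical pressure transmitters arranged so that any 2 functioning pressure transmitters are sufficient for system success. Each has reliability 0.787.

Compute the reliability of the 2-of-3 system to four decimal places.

R = Σ_{i=2}^{3} C(3,i) p^i (1−p)^{3−i} with p = 0.787
C(3,2)·0.787^2·0.213^1 = 0.395777
C(3,3)·0.787^3·0.213^0 = 0.487443
Sum = 0.8832

0.8832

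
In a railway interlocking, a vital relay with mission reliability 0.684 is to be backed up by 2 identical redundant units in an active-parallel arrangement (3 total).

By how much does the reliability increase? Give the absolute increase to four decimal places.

R_before = 0.684
R_after = 1 − (1 − 0.684)^3 = 0.9684
ΔR = 0.9684 − 0.684 = 0.2844

0.2844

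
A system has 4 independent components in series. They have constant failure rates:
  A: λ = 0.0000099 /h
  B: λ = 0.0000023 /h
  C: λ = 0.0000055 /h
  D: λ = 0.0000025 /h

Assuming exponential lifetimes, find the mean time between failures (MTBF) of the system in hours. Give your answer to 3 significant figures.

49500

Series of exponential components: λ_sys = Σ λ_i
λ_sys = 0.0000099 + 0.0000023 + 0.0000055 + 0.0000025 = 2.0200e-05 /h
MTBF = 1 / λ_sys = 49500 h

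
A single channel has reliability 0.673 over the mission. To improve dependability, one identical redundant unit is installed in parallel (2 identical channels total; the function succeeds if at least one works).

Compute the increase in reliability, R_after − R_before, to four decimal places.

R_before = 0.673
R_after = 1 − (1 − 0.673)^2 = 0.8931
ΔR = 0.8931 − 0.673 = 0.2201

0.2201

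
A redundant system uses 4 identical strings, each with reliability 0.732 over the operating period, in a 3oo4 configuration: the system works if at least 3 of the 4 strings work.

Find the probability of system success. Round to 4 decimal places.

0.7076

R = Σ_{i=3}^{4} C(4,i) p^i (1−p)^{4−i} with p = 0.732
C(4,3)·0.732^3·0.268^1 = 0.420463
C(4,4)·0.732^4·0.268^0 = 0.287107
Sum = 0.7076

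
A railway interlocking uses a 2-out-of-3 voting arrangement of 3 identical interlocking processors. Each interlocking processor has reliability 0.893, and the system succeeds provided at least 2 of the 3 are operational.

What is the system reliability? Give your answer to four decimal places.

R = Σ_{i=2}^{3} C(3,i) p^i (1−p)^{3−i} with p = 0.893
C(3,2)·0.893^2·0.107^1 = 0.255981
C(3,3)·0.893^3·0.107^0 = 0.712122
Sum = 0.9681

0.9681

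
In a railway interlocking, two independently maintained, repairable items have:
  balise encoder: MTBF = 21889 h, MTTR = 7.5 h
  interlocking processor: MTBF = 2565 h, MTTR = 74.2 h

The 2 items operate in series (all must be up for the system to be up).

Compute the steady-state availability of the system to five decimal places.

0.97155

A(balise encoder) = MTBF/(MTBF+MTTR) = 21889/(21889+7.5) = 0.999657
A(interlocking processor) = MTBF/(MTBF+MTTR) = 2565/(2565+74.2) = 0.971885
Series availability: 0.999657 × 0.971885 = 0.97155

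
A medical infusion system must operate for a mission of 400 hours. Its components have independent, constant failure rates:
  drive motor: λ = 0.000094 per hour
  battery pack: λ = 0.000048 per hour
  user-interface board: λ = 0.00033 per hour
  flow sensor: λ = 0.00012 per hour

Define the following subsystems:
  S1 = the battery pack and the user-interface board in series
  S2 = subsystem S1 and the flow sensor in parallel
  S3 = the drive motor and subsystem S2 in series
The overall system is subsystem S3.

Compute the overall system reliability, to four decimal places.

0.9568

R(drive motor) = exp(−0.000094 × 400) = 0.963098
R(battery pack) = exp(−0.000048 × 400) = 0.980983
R(user-interface board) = exp(−0.00033 × 400) = 0.876341
R(flow sensor) = exp(−0.00012 × 400) = 0.953134
Series (battery pack and user-interface board): 0.980983 × 0.876341 = 0.859676
Parallel ([0.859676] and flow sensor): 1 − (1 − 0.859676)(1 − 0.953134) = 0.993424
Series (drive motor and [0.993424]): 0.963098 × 0.993424 = 0.9568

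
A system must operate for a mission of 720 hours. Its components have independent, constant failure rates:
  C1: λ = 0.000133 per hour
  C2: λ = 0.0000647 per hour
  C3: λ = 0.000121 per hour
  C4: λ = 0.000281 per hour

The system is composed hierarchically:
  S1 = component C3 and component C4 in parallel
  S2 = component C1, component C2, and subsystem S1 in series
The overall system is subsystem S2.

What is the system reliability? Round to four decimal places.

R(C1) = exp(−0.000133 × 720) = 0.908682
R(C2) = exp(−0.0000647 × 720) = 0.954484
R(C3) = exp(−0.000121 × 720) = 0.916567
R(C4) = exp(−0.000281 × 720) = 0.816833
Parallel (C3 and C4): 1 − (1 − 0.916567)(1 − 0.816833) = 0.984718
Series (C1, C2, and [0.984718]): 0.908682 × 0.954484 × 0.984718 = 0.8541

0.8541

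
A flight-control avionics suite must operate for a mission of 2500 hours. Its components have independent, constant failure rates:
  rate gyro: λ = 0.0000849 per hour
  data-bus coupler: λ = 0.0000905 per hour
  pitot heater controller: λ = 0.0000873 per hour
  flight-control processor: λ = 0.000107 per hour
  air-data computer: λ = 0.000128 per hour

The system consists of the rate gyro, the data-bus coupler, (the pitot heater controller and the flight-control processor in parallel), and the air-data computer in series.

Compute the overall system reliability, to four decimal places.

R(rate gyro) = exp(−0.0000849 × 2500) = 0.808762
R(data-bus coupler) = exp(−0.0000905 × 2500) = 0.797519
R(pitot heater controller) = exp(−0.0000873 × 2500) = 0.803924
R(flight-control processor) = exp(−0.000107 × 2500) = 0.765290
R(air-data computer) = exp(−0.000128 × 2500) = 0.726149
Parallel (pitot heater controller and flight-control processor): 1 − (1 − 0.803924)(1 − 0.765290) = 0.953979
Series (rate gyro, data-bus coupler, [0.953979], and air-data computer): 0.808762 × 0.797519 × 0.953979 × 0.726149 = 0.4468

0.4468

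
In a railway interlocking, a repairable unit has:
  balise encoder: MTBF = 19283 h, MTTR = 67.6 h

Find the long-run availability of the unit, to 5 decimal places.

0.99651

A(balise encoder) = MTBF/(MTBF+MTTR) = 19283/(19283+67.6) = 0.99651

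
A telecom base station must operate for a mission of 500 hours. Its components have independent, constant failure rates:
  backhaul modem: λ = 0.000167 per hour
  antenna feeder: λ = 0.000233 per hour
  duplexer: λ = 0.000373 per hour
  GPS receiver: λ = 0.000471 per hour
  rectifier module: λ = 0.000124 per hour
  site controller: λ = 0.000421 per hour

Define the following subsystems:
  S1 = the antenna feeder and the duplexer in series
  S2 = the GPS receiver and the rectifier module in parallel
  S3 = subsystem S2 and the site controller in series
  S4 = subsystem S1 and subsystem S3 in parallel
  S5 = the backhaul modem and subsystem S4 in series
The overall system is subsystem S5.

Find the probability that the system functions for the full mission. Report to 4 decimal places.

R(backhaul modem) = exp(−0.000167 × 500) = 0.919891
R(antenna feeder) = exp(−0.000233 × 500) = 0.890030
R(duplexer) = exp(−0.000373 × 500) = 0.829859
R(GPS receiver) = exp(−0.000471 × 500) = 0.790176
R(rectifier module) = exp(−0.000124 × 500) = 0.939883
R(site controller) = exp(−0.000421 × 500) = 0.810179
Series (antenna feeder and duplexer): 0.890030 × 0.829859 = 0.738599
Parallel (GPS receiver and rectifier module): 1 − (1 − 0.790176)(1 − 0.939883) = 0.987386
Series ([0.987386] and site controller): 0.987386 × 0.810179 = 0.799959
Parallel ([0.738599] and [0.799959]): 1 − (1 − 0.738599)(1 − 0.799959) = 0.947709
Series (backhaul modem and [0.947709]): 0.919891 × 0.947709 = 0.8718

0.8718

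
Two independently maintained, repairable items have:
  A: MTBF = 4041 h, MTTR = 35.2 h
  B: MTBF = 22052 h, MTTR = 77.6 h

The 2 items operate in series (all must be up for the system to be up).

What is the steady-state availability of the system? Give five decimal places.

0.98789

A(A) = MTBF/(MTBF+MTTR) = 4041/(4041+35.2) = 0.991365
A(B) = MTBF/(MTBF+MTTR) = 22052/(22052+77.6) = 0.996493
Series availability: 0.991365 × 0.996493 = 0.98789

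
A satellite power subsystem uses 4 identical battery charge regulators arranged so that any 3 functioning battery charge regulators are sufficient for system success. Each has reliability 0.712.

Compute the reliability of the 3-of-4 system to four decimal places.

0.6728

R = Σ_{i=3}^{4} C(4,i) p^i (1−p)^{4−i} with p = 0.712
C(4,3)·0.712^3·0.288^1 = 0.415808
C(4,4)·0.712^4·0.288^0 = 0.256992
Sum = 0.6728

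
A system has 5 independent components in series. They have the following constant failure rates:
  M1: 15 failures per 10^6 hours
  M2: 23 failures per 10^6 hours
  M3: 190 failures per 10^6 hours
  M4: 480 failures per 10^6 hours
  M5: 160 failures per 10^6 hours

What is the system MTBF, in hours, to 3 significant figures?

1150

Series of exponential components: λ_sys = Σ λ_i
λ_sys = 0.000015 + 0.000023 + 0.00019 + 0.00048 + 0.00016 = 8.6800e-04 /h
MTBF = 1 / λ_sys = 1150 h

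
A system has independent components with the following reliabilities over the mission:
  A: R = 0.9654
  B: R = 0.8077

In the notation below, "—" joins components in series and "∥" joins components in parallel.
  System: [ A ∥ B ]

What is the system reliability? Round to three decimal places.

0.993

Parallel (A and B): 1 − (1 − 0.96540)(1 − 0.80770) = 0.993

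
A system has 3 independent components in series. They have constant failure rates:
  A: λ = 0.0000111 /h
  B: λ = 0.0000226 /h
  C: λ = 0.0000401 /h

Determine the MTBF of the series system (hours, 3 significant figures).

13600

Series of exponential components: λ_sys = Σ λ_i
λ_sys = 0.0000111 + 0.0000226 + 0.0000401 = 7.3800e-05 /h
MTBF = 1 / λ_sys = 13600 h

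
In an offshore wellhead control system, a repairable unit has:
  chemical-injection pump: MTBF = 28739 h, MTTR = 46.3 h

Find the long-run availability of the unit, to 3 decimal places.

A(chemical-injection pump) = MTBF/(MTBF+MTTR) = 28739/(28739+46.3) = 0.998

0.998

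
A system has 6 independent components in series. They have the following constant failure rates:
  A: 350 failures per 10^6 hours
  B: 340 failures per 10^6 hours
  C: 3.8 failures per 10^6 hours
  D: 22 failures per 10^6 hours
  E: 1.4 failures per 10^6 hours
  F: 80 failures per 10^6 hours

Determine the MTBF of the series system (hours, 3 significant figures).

Series of exponential components: λ_sys = Σ λ_i
λ_sys = 0.00035 + 0.00034 + 0.0000038 + 0.000022 + 0.0000014 + 0.000080 = 7.9720e-04 /h
MTBF = 1 / λ_sys = 1250 h

1250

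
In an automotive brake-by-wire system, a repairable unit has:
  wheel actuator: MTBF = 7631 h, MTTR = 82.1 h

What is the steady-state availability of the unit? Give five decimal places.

0.98936

A(wheel actuator) = MTBF/(MTBF+MTTR) = 7631/(7631+82.1) = 0.98936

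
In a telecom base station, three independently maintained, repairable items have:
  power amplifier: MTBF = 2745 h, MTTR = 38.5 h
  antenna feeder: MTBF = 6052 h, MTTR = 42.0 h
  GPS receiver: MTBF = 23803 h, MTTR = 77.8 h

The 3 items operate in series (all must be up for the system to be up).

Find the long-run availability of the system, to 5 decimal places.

0.97618

A(power amplifier) = MTBF/(MTBF+MTTR) = 2745/(2745+38.5) = 0.986168
A(antenna feeder) = MTBF/(MTBF+MTTR) = 6052/(6052+42.0) = 0.993108
A(GPS receiver) = MTBF/(MTBF+MTTR) = 23803/(23803+77.8) = 0.996742
Series availability: 0.986168 × 0.993108 × 0.996742 = 0.97618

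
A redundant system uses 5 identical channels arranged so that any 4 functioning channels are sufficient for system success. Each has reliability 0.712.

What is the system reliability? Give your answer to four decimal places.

R = Σ_{i=4}^{5} C(5,i) p^i (1−p)^{5−i} with p = 0.712
C(5,4)·0.712^4·0.288^1 = 0.370069
C(5,5)·0.712^5·0.288^0 = 0.182978
Sum = 0.5530

0.5530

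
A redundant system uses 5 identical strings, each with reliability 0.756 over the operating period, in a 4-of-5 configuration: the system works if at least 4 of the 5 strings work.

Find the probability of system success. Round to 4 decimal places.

R = Σ_{i=4}^{5} C(5,i) p^i (1−p)^{5−i} with p = 0.756
C(5,4)·0.756^4·0.244^1 = 0.398517
C(5,5)·0.756^5·0.244^0 = 0.246950
Sum = 0.6455

0.6455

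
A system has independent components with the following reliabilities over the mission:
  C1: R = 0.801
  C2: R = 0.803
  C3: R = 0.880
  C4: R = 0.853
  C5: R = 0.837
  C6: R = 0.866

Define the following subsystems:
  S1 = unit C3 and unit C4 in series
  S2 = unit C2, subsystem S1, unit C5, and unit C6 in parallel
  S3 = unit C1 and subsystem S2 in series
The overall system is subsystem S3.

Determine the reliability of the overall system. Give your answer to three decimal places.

0.800

Series (C3 and C4): 0.88000 × 0.85300 = 0.75064
Parallel (C2, [0.75064], C5, and C6): 1 − (1 − 0.80300)(1 − 0.75064)(1 − 0.83700)(1 − 0.86600) = 0.99893
Series (C1 and [0.99893]): 0.80100 × 0.99893 = 0.800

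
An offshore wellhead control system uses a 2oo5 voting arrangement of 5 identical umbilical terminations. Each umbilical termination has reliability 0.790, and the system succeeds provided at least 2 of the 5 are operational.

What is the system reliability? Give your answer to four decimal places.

0.9919

R = Σ_{i=2}^{5} C(5,i) p^i (1−p)^{5−i} with p = 0.790
C(5,2)·0.790^2·0.210^3 = 0.057798
C(5,3)·0.790^3·0.210^2 = 0.217430
C(5,4)·0.790^4·0.210^1 = 0.408976
C(5,5)·0.790^5·0.210^0 = 0.307706
Sum = 0.9919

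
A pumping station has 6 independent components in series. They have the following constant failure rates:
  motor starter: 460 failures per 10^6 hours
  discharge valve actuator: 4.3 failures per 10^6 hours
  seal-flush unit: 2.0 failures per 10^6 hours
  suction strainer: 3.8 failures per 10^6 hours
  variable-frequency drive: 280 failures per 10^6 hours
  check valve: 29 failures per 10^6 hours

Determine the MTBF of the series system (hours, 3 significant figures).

1280

Series of exponential components: λ_sys = Σ λ_i
λ_sys = 0.00046 + 0.0000043 + 0.0000020 + 0.0000038 + 0.00028 + 0.000029 = 7.7910e-04 /h
MTBF = 1 / λ_sys = 1280 h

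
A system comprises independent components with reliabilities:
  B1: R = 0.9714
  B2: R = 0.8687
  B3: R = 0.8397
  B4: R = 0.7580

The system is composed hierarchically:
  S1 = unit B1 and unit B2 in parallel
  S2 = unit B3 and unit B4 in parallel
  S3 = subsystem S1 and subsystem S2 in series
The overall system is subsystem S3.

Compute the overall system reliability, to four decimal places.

Parallel (B1 and B2): 1 − (1 − 0.971400)(1 − 0.868700) = 0.996245
Parallel (B3 and B4): 1 − (1 − 0.839700)(1 − 0.758000) = 0.961207
Series ([0.996245] and [0.961207]): 0.996245 × 0.961207 = 0.9576

0.9576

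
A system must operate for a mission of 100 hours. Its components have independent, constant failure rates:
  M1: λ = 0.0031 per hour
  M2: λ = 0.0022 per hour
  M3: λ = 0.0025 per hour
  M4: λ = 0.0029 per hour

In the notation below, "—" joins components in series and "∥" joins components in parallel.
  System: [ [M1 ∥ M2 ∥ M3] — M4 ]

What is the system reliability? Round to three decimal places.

0.740

R(M1) = exp(−0.0031 × 100) = 0.73345
R(M2) = exp(−0.0022 × 100) = 0.80252
R(M3) = exp(−0.0025 × 100) = 0.77880
R(M4) = exp(−0.0029 × 100) = 0.74826
Parallel (M1, M2, and M3): 1 − (1 − 0.73345)(1 − 0.80252)(1 − 0.77880) = 0.98836
Series ([0.98836] and M4): 0.98836 × 0.74826 = 0.740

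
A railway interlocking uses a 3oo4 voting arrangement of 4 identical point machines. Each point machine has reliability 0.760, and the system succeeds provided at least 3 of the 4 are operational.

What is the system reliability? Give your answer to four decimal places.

0.7550

R = Σ_{i=3}^{4} C(4,i) p^i (1−p)^{4−i} with p = 0.760
C(4,3)·0.760^3·0.240^1 = 0.421417
C(4,4)·0.760^4·0.240^0 = 0.333622
Sum = 0.7550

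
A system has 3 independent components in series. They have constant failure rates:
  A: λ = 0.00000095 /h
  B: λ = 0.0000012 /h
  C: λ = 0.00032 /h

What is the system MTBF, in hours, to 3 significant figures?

3100

Series of exponential components: λ_sys = Σ λ_i
λ_sys = 0.00000095 + 0.0000012 + 0.00032 = 3.2215e-04 /h
MTBF = 1 / λ_sys = 3100 h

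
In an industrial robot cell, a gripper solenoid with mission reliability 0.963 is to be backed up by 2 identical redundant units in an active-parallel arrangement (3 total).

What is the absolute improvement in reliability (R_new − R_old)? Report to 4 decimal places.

0.0369

R_before = 0.963
R_after = 1 − (1 − 0.963)^3 = 0.9999
ΔR = 0.9999 − 0.963 = 0.0369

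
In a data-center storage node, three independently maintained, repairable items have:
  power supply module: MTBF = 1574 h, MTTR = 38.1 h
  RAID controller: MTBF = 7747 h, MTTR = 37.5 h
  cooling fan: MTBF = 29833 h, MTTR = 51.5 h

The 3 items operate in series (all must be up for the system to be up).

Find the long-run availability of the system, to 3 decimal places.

0.970

A(power supply module) = MTBF/(MTBF+MTTR) = 1574/(1574+38.1) = 0.976366
A(RAID controller) = MTBF/(MTBF+MTTR) = 7747/(7747+37.5) = 0.995183
A(cooling fan) = MTBF/(MTBF+MTTR) = 29833/(29833+51.5) = 0.998277
Series availability: 0.976366 × 0.995183 × 0.998277 = 0.970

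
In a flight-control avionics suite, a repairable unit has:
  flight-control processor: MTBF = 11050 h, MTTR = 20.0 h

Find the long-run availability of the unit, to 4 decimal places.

A(flight-control processor) = MTBF/(MTBF+MTTR) = 11050/(11050+20.0) = 0.9982

0.9982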